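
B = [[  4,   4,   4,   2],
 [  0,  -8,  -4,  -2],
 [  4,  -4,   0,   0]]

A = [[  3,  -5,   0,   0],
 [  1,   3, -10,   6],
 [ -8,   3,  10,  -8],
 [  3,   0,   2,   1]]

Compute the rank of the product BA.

First compute BA:
[[-10,   4,   4,  -6],
 [ 18, -36,  36, -18],
 [  8, -32,  40, -24]]
Now row reduce the product.
R2 ← R2 + (9/5)·R1: [0, -144/5, 216/5, -144/5]
R3 ← R3 + (4/5)·R1: [0, -144/5, 216/5, -144/5]
R3 ← R3 − R2: [0, 0, 0, 0]
2 nonzero rows, so rank(BA) = 2.

2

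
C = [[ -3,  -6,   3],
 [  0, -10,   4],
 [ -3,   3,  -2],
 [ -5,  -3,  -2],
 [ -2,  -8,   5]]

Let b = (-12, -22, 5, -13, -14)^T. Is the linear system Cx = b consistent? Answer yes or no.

Row reduce the augmented matrix [C | b].
R3 ← R3 − R1: [0, 9, -5, 17]
R4 ← R4 − (5/3)·R1: [0, 7, -7, 7]
R5 ← R5 − (2/3)·R1: [0, -4, 3, -6]
R3 ← R3 + (9/10)·R2: [0, 0, -7/5, -14/5]
R4 ← R4 + (7/10)·R2: [0, 0, -21/5, -42/5]
R5 ← R5 − (2/5)·R2: [0, 0, 7/5, 14/5]
R4 ← R4 − (3)·R3: [0, 0, 0, 0]
R5 ← R5 + R3: [0, 0, 0, 0]
The echelon form has 3 nonzero rows, and every pivot lies in the first 3 columns, so rank(C) = rank([C|b]) = 3.
The system is consistent.

yes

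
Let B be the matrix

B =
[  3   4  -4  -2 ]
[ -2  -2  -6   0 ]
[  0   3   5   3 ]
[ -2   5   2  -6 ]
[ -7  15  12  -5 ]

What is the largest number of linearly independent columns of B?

Row reduce to echelon form.
R2 ← R2 + (2/3)·R1: [0, 2/3, -26/3, -4/3]
R4 ← R4 + (2/3)·R1: [0, 23/3, -2/3, -22/3]
R5 ← R5 + (7/3)·R1: [0, 73/3, 8/3, -29/3]
R3 ← R3 − (9/2)·R2: [0, 0, 44, 9]
R4 ← R4 − (23/2)·R2: [0, 0, 99, 8]
R5 ← R5 − (73/2)·R2: [0, 0, 319, 39]
R4 ← R4 − (9/4)·R3: [0, 0, 0, -49/4]
R5 ← R5 − (29/4)·R3: [0, 0, 0, -105/4]
R5 ← R5 − (15/7)·R4: [0, 0, 0, 0]
Echelon form has 4 nonzero rows, so rank(B) = 4.
The rank gives the maximum number of linearly independent columns: 4.

4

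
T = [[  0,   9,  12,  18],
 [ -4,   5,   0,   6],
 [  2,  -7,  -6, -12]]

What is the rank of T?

Row reduce to echelon form.
Swap R1 ↔ R2
R3 ← R3 + (1/2)·R1: [0, -9/2, -6, -9]
R3 ← R3 + (1/2)·R2: [0, 0, 0, 0]
Echelon form has 2 nonzero rows, so rank(T) = 2.

2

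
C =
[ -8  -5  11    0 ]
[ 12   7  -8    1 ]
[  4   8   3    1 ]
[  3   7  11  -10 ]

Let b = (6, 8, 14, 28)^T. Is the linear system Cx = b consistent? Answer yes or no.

Row reduce the augmented matrix [C | b].
R2 ← R2 + (3/2)·R1: [0, -1/2, 17/2, 1, 17]
R3 ← R3 + (1/2)·R1: [0, 11/2, 17/2, 1, 17]
R4 ← R4 + (3/8)·R1: [0, 41/8, 121/8, -10, 121/4]
R3 ← R3 + (11)·R2: [0, 0, 102, 12, 204]
R4 ← R4 + (41/4)·R2: [0, 0, 409/4, 1/4, 409/2]
R4 ← R4 − (409/408)·R3: [0, 0, 0, -801/68, 0]
The echelon form has 4 nonzero rows, and every pivot lies in the first 4 columns, so rank(C) = rank([C|b]) = 4.
The system is consistent.

yes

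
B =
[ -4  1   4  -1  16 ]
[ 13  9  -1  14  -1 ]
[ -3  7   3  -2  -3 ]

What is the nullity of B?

Row reduce to echelon form.
R2 ← R2 + (13/4)·R1: [0, 49/4, 12, 43/4, 51]
R3 ← R3 − (3/4)·R1: [0, 25/4, 0, -5/4, -15]
R3 ← R3 − (25/49)·R2: [0, 0, -300/49, -330/49, -2010/49]
3 nonzero rows, so rank(B) = 3.
B has 5 columns; by rank–nullity, nullity = 5 − 3 = 2.

2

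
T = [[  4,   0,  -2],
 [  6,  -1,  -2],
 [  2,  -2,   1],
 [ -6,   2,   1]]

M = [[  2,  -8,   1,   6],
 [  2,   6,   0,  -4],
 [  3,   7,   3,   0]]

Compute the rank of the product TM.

2

First compute TM:
[[  2, -46,  -2,  24],
 [  4, -68,   0,  40],
 [  3, -21,   5,  20],
 [ -5,  67,  -3, -44]]
Now row reduce the product.
R2 ← R2 − (2)·R1: [0, 24, 4, -8]
R3 ← R3 − (3/2)·R1: [0, 48, 8, -16]
R4 ← R4 + (5/2)·R1: [0, -48, -8, 16]
R3 ← R3 − (2)·R2: [0, 0, 0, 0]
R4 ← R4 + (2)·R2: [0, 0, 0, 0]
2 nonzero rows, so rank(TM) = 2.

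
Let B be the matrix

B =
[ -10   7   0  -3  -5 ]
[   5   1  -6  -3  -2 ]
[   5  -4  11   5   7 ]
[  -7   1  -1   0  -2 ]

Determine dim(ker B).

2

Row reduce to echelon form.
R2 ← R2 + (1/2)·R1: [0, 9/2, -6, -9/2, -9/2]
R3 ← R3 + (1/2)·R1: [0, -1/2, 11, 7/2, 9/2]
R4 ← R4 − (7/10)·R1: [0, -39/10, -1, 21/10, 3/2]
R3 ← R3 + (1/9)·R2: [0, 0, 31/3, 3, 4]
R4 ← R4 + (13/15)·R2: [0, 0, -31/5, -9/5, -12/5]
R4 ← R4 + (3/5)·R3: [0, 0, 0, 0, 0]
3 nonzero rows, so rank(B) = 3.
B has 5 columns; by rank–nullity, nullity = 5 − 3 = 2.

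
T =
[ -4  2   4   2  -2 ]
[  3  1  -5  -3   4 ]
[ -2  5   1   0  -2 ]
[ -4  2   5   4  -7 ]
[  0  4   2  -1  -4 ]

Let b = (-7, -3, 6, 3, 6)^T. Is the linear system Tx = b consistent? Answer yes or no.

Row reduce the augmented matrix [T | b].
R2 ← R2 + (3/4)·R1: [0, 5/2, -2, -3/2, 5/2, -33/4]
R3 ← R3 − (1/2)·R1: [0, 4, -1, -1, -1, 19/2]
R4 ← R4 − R1: [0, 0, 1, 2, -5, 10]
R3 ← R3 − (8/5)·R2: [0, 0, 11/5, 7/5, -5, 227/10]
R5 ← R5 − (8/5)·R2: [0, 0, 26/5, 7/5, -8, 96/5]
R4 ← R4 − (5/11)·R3: [0, 0, 0, 15/11, -30/11, -7/22]
R5 ← R5 − (26/11)·R3: [0, 0, 0, -21/11, 42/11, -379/11]
R5 ← R5 + (7/5)·R4: [0, 0, 0, 0, 0, -349/10]
The echelon form has 5 nonzero rows; the last pivot sits in the augmented column, so rank(T) = 4 but rank([T|b]) = 5.
Since the ranks differ, the system is inconsistent.

no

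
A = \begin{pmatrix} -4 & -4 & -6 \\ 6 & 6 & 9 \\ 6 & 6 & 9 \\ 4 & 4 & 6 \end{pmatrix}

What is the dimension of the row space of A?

Row reduce to echelon form.
R2 ← R2 + (3/2)·R1: [0, 0, 0]
R3 ← R3 + (3/2)·R1: [0, 0, 0]
R4 ← R4 + R1: [0, 0, 0]
Echelon form has 1 nonzero row, so rank(A) = 1.
The row space has dimension equal to the rank: 1.

1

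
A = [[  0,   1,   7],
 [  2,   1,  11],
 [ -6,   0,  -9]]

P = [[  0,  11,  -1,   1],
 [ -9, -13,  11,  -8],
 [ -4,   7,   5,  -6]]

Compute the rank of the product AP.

First compute AP:
[[-37,  36,  46, -50],
 [-53,  86,  64, -72],
 [ 36, -129, -39,  48]]
Now row reduce the product.
R2 ← R2 − (53/37)·R1: [0, 1274/37, -70/37, -14/37]
R3 ← R3 + (36/37)·R1: [0, -3477/37, 213/37, -24/37]
R3 ← R3 + (3477/1274)·R2: [0, 0, 54/91, -153/91]
3 nonzero rows, so rank(AP) = 3.

3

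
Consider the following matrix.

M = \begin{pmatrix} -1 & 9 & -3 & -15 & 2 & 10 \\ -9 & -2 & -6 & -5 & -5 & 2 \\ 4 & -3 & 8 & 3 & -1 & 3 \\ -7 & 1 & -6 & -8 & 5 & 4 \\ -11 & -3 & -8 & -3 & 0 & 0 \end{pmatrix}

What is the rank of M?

Row reduce to echelon form.
R2 ← R2 − (9)·R1: [0, -83, 21, 130, -23, -88]
R3 ← R3 + (4)·R1: [0, 33, -4, -57, 7, 43]
R4 ← R4 − (7)·R1: [0, -62, 15, 97, -9, -66]
R5 ← R5 − (11)·R1: [0, -102, 25, 162, -22, -110]
R3 ← R3 + (33/83)·R2: [0, 0, 361/83, -441/83, -178/83, 665/83]
R4 ← R4 − (62/83)·R2: [0, 0, -57/83, -9/83, 679/83, -22/83]
R5 ← R5 − (102/83)·R2: [0, 0, -67/83, 186/83, 520/83, -154/83]
R4 ← R4 + (3/19)·R3: [0, 0, 0, -18/19, 149/19, 1]
R5 ← R5 + (67/361)·R3: [0, 0, 0, 453/361, 2118/361, -7/19]
R5 ← R5 + (151/114)·R4: [0, 0, 0, 0, 1853/114, 109/114]
Echelon form has 5 nonzero rows, so rank(M) = 5.

5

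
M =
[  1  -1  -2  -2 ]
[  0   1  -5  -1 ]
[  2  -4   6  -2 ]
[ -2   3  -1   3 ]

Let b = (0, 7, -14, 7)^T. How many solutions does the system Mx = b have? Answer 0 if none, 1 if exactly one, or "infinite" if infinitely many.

Row reduce the augmented matrix [M | b].
R3 ← R3 − (2)·R1: [0, -2, 10, 2, -14]
R4 ← R4 + (2)·R1: [0, 1, -5, -1, 7]
R3 ← R3 + (2)·R2: [0, 0, 0, 0, 0]
R4 ← R4 − R2: [0, 0, 0, 0, 0]
The echelon form has 2 nonzero rows, and every pivot lies in the first 4 columns, so rank(M) = rank([M|b]) = 2.
The system is consistent.
rank = 2 < 4 unknowns, so there are infinitely many solutions.

infinite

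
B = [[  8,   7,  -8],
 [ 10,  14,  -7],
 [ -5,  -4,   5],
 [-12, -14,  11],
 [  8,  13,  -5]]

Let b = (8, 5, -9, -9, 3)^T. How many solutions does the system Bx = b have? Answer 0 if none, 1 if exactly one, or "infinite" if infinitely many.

Row reduce the augmented matrix [B | b].
R2 ← R2 − (5/4)·R1: [0, 21/4, 3, -5]
R3 ← R3 + (5/8)·R1: [0, 3/8, 0, -4]
R4 ← R4 + (3/2)·R1: [0, -7/2, -1, 3]
R5 ← R5 − R1: [0, 6, 3, -5]
R3 ← R3 − (1/14)·R2: [0, 0, -3/14, -51/14]
R4 ← R4 + (2/3)·R2: [0, 0, 1, -1/3]
R5 ← R5 − (8/7)·R2: [0, 0, -3/7, 5/7]
R4 ← R4 + (14/3)·R3: [0, 0, 0, -52/3]
R5 ← R5 − (2)·R3: [0, 0, 0, 8]
R5 ← R5 + (6/13)·R4: [0, 0, 0, 0]
The echelon form has 4 nonzero rows; the last pivot sits in the augmented column, so rank(B) = 3 but rank([B|b]) = 4.
Since the ranks differ, the system is inconsistent.
It has no solutions.

0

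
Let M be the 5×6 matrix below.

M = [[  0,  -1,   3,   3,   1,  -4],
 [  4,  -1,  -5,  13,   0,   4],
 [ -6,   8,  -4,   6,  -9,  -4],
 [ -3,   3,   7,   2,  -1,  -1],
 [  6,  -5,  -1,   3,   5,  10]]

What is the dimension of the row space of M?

5

Row reduce to echelon form.
Swap R1 ↔ R2
R3 ← R3 + (3/2)·R1: [0, 13/2, -23/2, 51/2, -9, 2]
R4 ← R4 + (3/4)·R1: [0, 9/4, 13/4, 47/4, -1, 2]
R5 ← R5 − (3/2)·R1: [0, -7/2, 13/2, -33/2, 5, 4]
R3 ← R3 + (13/2)·R2: [0, 0, 8, 45, -5/2, -24]
R4 ← R4 + (9/4)·R2: [0, 0, 10, 37/2, 5/4, -7]
R5 ← R5 − (7/2)·R2: [0, 0, -4, -27, 3/2, 18]
R4 ← R4 − (5/4)·R3: [0, 0, 0, -151/4, 35/8, 23]
R5 ← R5 + (1/2)·R3: [0, 0, 0, -9/2, 1/4, 6]
R5 ← R5 − (18/151)·R4: [0, 0, 0, 0, -41/151, 492/151]
Echelon form has 5 nonzero rows, so rank(M) = 5.
The row space has dimension equal to the rank: 5.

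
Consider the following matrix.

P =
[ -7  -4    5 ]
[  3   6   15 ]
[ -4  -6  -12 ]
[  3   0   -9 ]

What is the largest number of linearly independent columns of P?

Row reduce to echelon form.
R2 ← R2 + (3/7)·R1: [0, 30/7, 120/7]
R3 ← R3 − (4/7)·R1: [0, -26/7, -104/7]
R4 ← R4 + (3/7)·R1: [0, -12/7, -48/7]
R3 ← R3 + (13/15)·R2: [0, 0, 0]
R4 ← R4 + (2/5)·R2: [0, 0, 0]
Echelon form has 2 nonzero rows, so rank(P) = 2.
The rank gives the maximum number of linearly independent columns: 2.

2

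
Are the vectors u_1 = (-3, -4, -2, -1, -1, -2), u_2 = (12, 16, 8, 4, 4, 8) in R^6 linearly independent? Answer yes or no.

no

Form the matrix with these vectors as rows and row reduce.
R2 ← R2 + (4)·R1: [0, 0, 0, 0, 0, 0]
1 nonzero row, so the 2 vectors span a space of dimension 1.
Since 1 < 2, the vectors are linearly dependent.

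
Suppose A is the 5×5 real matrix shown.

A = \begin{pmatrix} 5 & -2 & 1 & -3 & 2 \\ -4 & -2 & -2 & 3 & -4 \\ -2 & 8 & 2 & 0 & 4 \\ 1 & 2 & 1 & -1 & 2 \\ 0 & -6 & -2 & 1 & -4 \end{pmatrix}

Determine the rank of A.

2

Row reduce to echelon form.
R2 ← R2 + (4/5)·R1: [0, -18/5, -6/5, 3/5, -12/5]
R3 ← R3 + (2/5)·R1: [0, 36/5, 12/5, -6/5, 24/5]
R4 ← R4 − (1/5)·R1: [0, 12/5, 4/5, -2/5, 8/5]
R3 ← R3 + (2)·R2: [0, 0, 0, 0, 0]
R4 ← R4 + (2/3)·R2: [0, 0, 0, 0, 0]
R5 ← R5 − (5/3)·R2: [0, 0, 0, 0, 0]
Echelon form has 2 nonzero rows, so rank(A) = 2.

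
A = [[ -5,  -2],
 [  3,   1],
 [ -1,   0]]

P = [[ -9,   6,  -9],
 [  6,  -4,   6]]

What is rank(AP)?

1

First compute AP:
[[ 33, -22,  33],
 [-21,  14, -21],
 [  9,  -6,   9]]
Now row reduce the product.
R2 ← R2 + (7/11)·R1: [0, 0, 0]
R3 ← R3 − (3/11)·R1: [0, 0, 0]
1 nonzero row, so rank(AP) = 1.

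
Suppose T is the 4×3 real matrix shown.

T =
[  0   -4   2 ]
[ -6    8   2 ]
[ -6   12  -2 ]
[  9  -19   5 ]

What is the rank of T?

Row reduce to echelon form.
Swap R1 ↔ R2
R3 ← R3 − R1: [0, 4, -4]
R4 ← R4 + (3/2)·R1: [0, -7, 8]
R3 ← R3 + R2: [0, 0, -2]
R4 ← R4 − (7/4)·R2: [0, 0, 9/2]
R4 ← R4 + (9/4)·R3: [0, 0, 0]
Echelon form has 3 nonzero rows, so rank(T) = 3.

3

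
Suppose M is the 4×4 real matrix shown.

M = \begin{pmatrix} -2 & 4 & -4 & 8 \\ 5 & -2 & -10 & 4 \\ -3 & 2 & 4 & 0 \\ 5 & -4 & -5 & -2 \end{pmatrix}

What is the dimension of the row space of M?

Row reduce to echelon form.
R2 ← R2 + (5/2)·R1: [0, 8, -20, 24]
R3 ← R3 − (3/2)·R1: [0, -4, 10, -12]
R4 ← R4 + (5/2)·R1: [0, 6, -15, 18]
R3 ← R3 + (1/2)·R2: [0, 0, 0, 0]
R4 ← R4 − (3/4)·R2: [0, 0, 0, 0]
Echelon form has 2 nonzero rows, so rank(M) = 2.
The row space has dimension equal to the rank: 2.

2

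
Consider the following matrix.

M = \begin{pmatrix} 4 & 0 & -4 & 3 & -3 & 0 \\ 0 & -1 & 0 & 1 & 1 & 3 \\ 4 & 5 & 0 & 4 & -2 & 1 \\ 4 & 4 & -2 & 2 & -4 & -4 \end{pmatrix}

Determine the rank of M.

Row reduce to echelon form.
R3 ← R3 − R1: [0, 5, 4, 1, 1, 1]
R4 ← R4 − R1: [0, 4, 2, -1, -1, -4]
R3 ← R3 + (5)·R2: [0, 0, 4, 6, 6, 16]
R4 ← R4 + (4)·R2: [0, 0, 2, 3, 3, 8]
R4 ← R4 − (1/2)·R3: [0, 0, 0, 0, 0, 0]
Echelon form has 3 nonzero rows, so rank(M) = 3.

3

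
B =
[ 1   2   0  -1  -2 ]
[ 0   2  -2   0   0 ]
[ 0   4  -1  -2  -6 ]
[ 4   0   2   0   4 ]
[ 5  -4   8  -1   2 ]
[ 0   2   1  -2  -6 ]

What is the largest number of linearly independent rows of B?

3

Row reduce to echelon form.
R4 ← R4 − (4)·R1: [0, -8, 2, 4, 12]
R5 ← R5 − (5)·R1: [0, -14, 8, 4, 12]
R3 ← R3 − (2)·R2: [0, 0, 3, -2, -6]
R4 ← R4 + (4)·R2: [0, 0, -6, 4, 12]
R5 ← R5 + (7)·R2: [0, 0, -6, 4, 12]
R6 ← R6 − R2: [0, 0, 3, -2, -6]
R4 ← R4 + (2)·R3: [0, 0, 0, 0, 0]
R5 ← R5 + (2)·R3: [0, 0, 0, 0, 0]
R6 ← R6 − R3: [0, 0, 0, 0, 0]
Echelon form has 3 nonzero rows, so rank(B) = 3.
The rank gives the maximum number of linearly independent rows: 3.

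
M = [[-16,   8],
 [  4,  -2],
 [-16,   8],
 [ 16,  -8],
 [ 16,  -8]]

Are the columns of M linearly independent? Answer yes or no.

no

Row reduce M to echelon form.
R2 ← R2 + (1/4)·R1: [0, 0]
R3 ← R3 − R1: [0, 0]
R4 ← R4 + R1: [0, 0]
R5 ← R5 + R1: [0, 0]
1 pivot among 2 columns.
Only 1 < 2 pivot columns, so the columns are linearly dependent.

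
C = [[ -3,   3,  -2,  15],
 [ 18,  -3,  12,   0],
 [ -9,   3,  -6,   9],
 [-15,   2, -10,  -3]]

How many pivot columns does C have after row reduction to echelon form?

Row reduce to echelon form.
R2 ← R2 + (6)·R1: [0, 15, 0, 90]
R3 ← R3 − (3)·R1: [0, -6, 0, -36]
R4 ← R4 − (5)·R1: [0, -13, 0, -78]
R3 ← R3 + (2/5)·R2: [0, 0, 0, 0]
R4 ← R4 + (13/15)·R2: [0, 0, 0, 0]
Echelon form has 2 nonzero rows, so rank(C) = 2.
Each nonzero row contributes one pivot column: 2 pivot columns.

2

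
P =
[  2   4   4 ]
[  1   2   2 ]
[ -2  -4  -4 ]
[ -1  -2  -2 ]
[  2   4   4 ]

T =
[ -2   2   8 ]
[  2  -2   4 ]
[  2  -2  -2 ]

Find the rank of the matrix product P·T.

First compute PT:
[[ 12, -12,  24],
 [  6,  -6,  12],
 [-12,  12, -24],
 [ -6,   6, -12],
 [ 12, -12,  24]]
Now row reduce the product.
R2 ← R2 − (1/2)·R1: [0, 0, 0]
R3 ← R3 + R1: [0, 0, 0]
R4 ← R4 + (1/2)·R1: [0, 0, 0]
R5 ← R5 − R1: [0, 0, 0]
1 nonzero row, so rank(PT) = 1.

1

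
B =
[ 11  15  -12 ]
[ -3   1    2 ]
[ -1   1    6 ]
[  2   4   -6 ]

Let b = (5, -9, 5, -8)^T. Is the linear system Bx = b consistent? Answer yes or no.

no

Row reduce the augmented matrix [B | b].
R2 ← R2 + (3/11)·R1: [0, 56/11, -14/11, -84/11]
R3 ← R3 + (1/11)·R1: [0, 26/11, 54/11, 60/11]
R4 ← R4 − (2/11)·R1: [0, 14/11, -42/11, -98/11]
R3 ← R3 − (13/28)·R2: [0, 0, 11/2, 9]
R4 ← R4 − (1/4)·R2: [0, 0, -7/2, -7]
R4 ← R4 + (7/11)·R3: [0, 0, 0, -14/11]
The echelon form has 4 nonzero rows; the last pivot sits in the augmented column, so rank(B) = 3 but rank([B|b]) = 4.
Since the ranks differ, the system is inconsistent.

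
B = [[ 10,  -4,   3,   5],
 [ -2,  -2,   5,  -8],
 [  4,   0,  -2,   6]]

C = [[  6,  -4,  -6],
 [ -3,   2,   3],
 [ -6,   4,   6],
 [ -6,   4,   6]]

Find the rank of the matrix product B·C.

1

First compute BC:
[[ 24, -16, -24],
 [ 12,  -8, -12],
 [  0,   0,   0]]
Now row reduce the product.
R2 ← R2 − (1/2)·R1: [0, 0, 0]
1 nonzero row, so rank(BC) = 1.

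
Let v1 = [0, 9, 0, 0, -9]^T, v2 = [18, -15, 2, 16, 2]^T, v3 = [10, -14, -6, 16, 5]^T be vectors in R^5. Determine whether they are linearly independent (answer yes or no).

yes

Form the matrix with these vectors as rows and row reduce.
Swap R1 ↔ R2
R3 ← R3 − (5/9)·R1: [0, -17/3, -64/9, 64/9, 35/9]
R3 ← R3 + (17/27)·R2: [0, 0, -64/9, 64/9, -16/9]
3 nonzero rows, so the 3 vectors span a space of dimension 3.
Since 3 = 3, the vectors are linearly independent.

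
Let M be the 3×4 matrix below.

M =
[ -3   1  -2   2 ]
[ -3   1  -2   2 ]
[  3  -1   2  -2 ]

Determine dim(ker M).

3

Row reduce to echelon form.
R2 ← R2 − R1: [0, 0, 0, 0]
R3 ← R3 + R1: [0, 0, 0, 0]
1 nonzero row, so rank(M) = 1.
M has 4 columns; by rank–nullity, nullity = 4 − 1 = 3.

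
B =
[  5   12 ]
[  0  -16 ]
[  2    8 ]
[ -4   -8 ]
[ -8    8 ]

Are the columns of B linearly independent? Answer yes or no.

yes

Row reduce B to echelon form.
R3 ← R3 − (2/5)·R1: [0, 16/5]
R4 ← R4 + (4/5)·R1: [0, 8/5]
R5 ← R5 + (8/5)·R1: [0, 136/5]
R3 ← R3 + (1/5)·R2: [0, 0]
R4 ← R4 + (1/10)·R2: [0, 0]
R5 ← R5 + (17/10)·R2: [0, 0]
2 pivots among 2 columns.
Every column is a pivot column, so the columns are linearly independent.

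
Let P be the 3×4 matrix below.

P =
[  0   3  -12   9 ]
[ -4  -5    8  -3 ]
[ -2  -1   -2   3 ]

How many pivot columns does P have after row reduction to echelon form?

Row reduce to echelon form.
Swap R1 ↔ R2
R3 ← R3 − (1/2)·R1: [0, 3/2, -6, 9/2]
R3 ← R3 − (1/2)·R2: [0, 0, 0, 0]
Echelon form has 2 nonzero rows, so rank(P) = 2.
Each nonzero row contributes one pivot column: 2 pivot columns.

2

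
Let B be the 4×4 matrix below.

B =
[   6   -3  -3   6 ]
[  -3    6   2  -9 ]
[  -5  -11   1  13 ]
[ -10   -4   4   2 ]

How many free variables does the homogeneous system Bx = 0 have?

Row reduce to echelon form.
R2 ← R2 + (1/2)·R1: [0, 9/2, 1/2, -6]
R3 ← R3 + (5/6)·R1: [0, -27/2, -3/2, 18]
R4 ← R4 + (5/3)·R1: [0, -9, -1, 12]
R3 ← R3 + (3)·R2: [0, 0, 0, 0]
R4 ← R4 + (2)·R2: [0, 0, 0, 0]
2 nonzero rows, so rank(B) = 2.
B has 4 columns; by rank–nullity, nullity = 4 − 2 = 2.

2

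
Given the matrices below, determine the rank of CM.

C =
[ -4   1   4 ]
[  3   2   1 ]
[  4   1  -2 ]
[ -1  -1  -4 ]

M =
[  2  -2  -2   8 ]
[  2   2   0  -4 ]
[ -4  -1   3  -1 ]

First compute CM:
[[-22,   6,  20, -40],
 [  6,  -3,  -3,  15],
 [ 18,  -4, -14,  30],
 [ 12,   4, -10,   0]]
Now row reduce the product.
R2 ← R2 + (3/11)·R1: [0, -15/11, 27/11, 45/11]
R3 ← R3 + (9/11)·R1: [0, 10/11, 26/11, -30/11]
R4 ← R4 + (6/11)·R1: [0, 80/11, 10/11, -240/11]
R3 ← R3 + (2/3)·R2: [0, 0, 4, 0]
R4 ← R4 + (16/3)·R2: [0, 0, 14, 0]
R4 ← R4 − (7/2)·R3: [0, 0, 0, 0]
3 nonzero rows, so rank(CM) = 3.

3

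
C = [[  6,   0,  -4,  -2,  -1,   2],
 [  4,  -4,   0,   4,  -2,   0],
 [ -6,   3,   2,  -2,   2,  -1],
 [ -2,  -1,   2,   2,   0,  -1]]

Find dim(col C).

Row reduce to echelon form.
R2 ← R2 − (2/3)·R1: [0, -4, 8/3, 16/3, -4/3, -4/3]
R3 ← R3 + R1: [0, 3, -2, -4, 1, 1]
R4 ← R4 + (1/3)·R1: [0, -1, 2/3, 4/3, -1/3, -1/3]
R3 ← R3 + (3/4)·R2: [0, 0, 0, 0, 0, 0]
R4 ← R4 − (1/4)·R2: [0, 0, 0, 0, 0, 0]
Echelon form has 2 nonzero rows, so rank(C) = 2.
The column space has dimension equal to the rank: 2.

2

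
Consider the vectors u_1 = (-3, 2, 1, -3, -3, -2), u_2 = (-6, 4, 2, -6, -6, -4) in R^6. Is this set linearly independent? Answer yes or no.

no

Form the matrix with these vectors as rows and row reduce.
R2 ← R2 − (2)·R1: [0, 0, 0, 0, 0, 0]
1 nonzero row, so the 2 vectors span a space of dimension 1.
Since 1 < 2, the vectors are linearly dependent.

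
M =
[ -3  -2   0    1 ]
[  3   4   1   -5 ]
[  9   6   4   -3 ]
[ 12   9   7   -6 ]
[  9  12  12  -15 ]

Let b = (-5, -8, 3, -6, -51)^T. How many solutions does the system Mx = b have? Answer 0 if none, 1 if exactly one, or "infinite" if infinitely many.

Row reduce the augmented matrix [M | b].
R2 ← R2 + R1: [0, 2, 1, -4, -13]
R3 ← R3 + (3)·R1: [0, 0, 4, 0, -12]
R4 ← R4 + (4)·R1: [0, 1, 7, -2, -26]
R5 ← R5 + (3)·R1: [0, 6, 12, -12, -66]
R4 ← R4 − (1/2)·R2: [0, 0, 13/2, 0, -39/2]
R5 ← R5 − (3)·R2: [0, 0, 9, 0, -27]
R4 ← R4 − (13/8)·R3: [0, 0, 0, 0, 0]
R5 ← R5 − (9/4)·R3: [0, 0, 0, 0, 0]
The echelon form has 3 nonzero rows, and every pivot lies in the first 4 columns, so rank(M) = rank([M|b]) = 3.
The system is consistent.
rank = 3 < 4 unknowns, so there are infinitely many solutions.

infinite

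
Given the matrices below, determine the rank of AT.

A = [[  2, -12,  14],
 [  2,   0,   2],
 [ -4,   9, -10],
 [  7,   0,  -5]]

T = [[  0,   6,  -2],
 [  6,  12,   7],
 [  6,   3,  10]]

First compute AT:
[[ 12, -90,  52],
 [ 12,  18,  16],
 [ -6,  54, -29],
 [-30,  27, -64]]
Now row reduce the product.
R2 ← R2 − R1: [0, 108, -36]
R3 ← R3 + (1/2)·R1: [0, 9, -3]
R4 ← R4 + (5/2)·R1: [0, -198, 66]
R3 ← R3 − (1/12)·R2: [0, 0, 0]
R4 ← R4 + (11/6)·R2: [0, 0, 0]
2 nonzero rows, so rank(AT) = 2.

2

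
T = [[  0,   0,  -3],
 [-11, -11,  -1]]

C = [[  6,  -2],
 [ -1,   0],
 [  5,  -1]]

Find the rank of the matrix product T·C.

First compute TC:
[[-15,   3],
 [-60,  23]]
Now row reduce the product.
R2 ← R2 − (4)·R1: [0, 11]
2 nonzero rows, so rank(TC) = 2.

2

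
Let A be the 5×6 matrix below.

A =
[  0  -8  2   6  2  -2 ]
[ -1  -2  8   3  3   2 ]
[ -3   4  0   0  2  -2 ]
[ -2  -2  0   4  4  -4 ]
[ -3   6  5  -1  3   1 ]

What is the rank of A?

4

Row reduce to echelon form.
Swap R1 ↔ R2
R3 ← R3 − (3)·R1: [0, 10, -24, -9, -7, -8]
R4 ← R4 − (2)·R1: [0, 2, -16, -2, -2, -8]
R5 ← R5 − (3)·R1: [0, 12, -19, -10, -6, -5]
R3 ← R3 + (5/4)·R2: [0, 0, -43/2, -3/2, -9/2, -21/2]
R4 ← R4 + (1/4)·R2: [0, 0, -31/2, -1/2, -3/2, -17/2]
R5 ← R5 + (3/2)·R2: [0, 0, -16, -1, -3, -8]
R4 ← R4 − (31/43)·R3: [0, 0, 0, 25/43, 75/43, -40/43]
R5 ← R5 − (32/43)·R3: [0, 0, 0, 5/43, 15/43, -8/43]
R5 ← R5 − (1/5)·R4: [0, 0, 0, 0, 0, 0]
Echelon form has 4 nonzero rows, so rank(A) = 4.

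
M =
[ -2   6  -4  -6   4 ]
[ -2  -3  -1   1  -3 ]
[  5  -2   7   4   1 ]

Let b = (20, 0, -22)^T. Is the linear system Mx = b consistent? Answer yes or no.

Row reduce the augmented matrix [M | b].
R2 ← R2 − R1: [0, -9, 3, 7, -7, -20]
R3 ← R3 + (5/2)·R1: [0, 13, -3, -11, 11, 28]
R3 ← R3 + (13/9)·R2: [0, 0, 4/3, -8/9, 8/9, -8/9]
The echelon form has 3 nonzero rows, and every pivot lies in the first 5 columns, so rank(M) = rank([M|b]) = 3.
The system is consistent.

yes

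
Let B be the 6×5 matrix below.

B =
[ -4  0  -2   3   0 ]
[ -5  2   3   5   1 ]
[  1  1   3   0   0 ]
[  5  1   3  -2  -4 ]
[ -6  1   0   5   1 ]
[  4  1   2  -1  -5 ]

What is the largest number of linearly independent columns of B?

3

Row reduce to echelon form.
R2 ← R2 − (5/4)·R1: [0, 2, 11/2, 5/4, 1]
R3 ← R3 + (1/4)·R1: [0, 1, 5/2, 3/4, 0]
R4 ← R4 + (5/4)·R1: [0, 1, 1/2, 7/4, -4]
R5 ← R5 − (3/2)·R1: [0, 1, 3, 1/2, 1]
R6 ← R6 + R1: [0, 1, 0, 2, -5]
R3 ← R3 − (1/2)·R2: [0, 0, -1/4, 1/8, -1/2]
R4 ← R4 − (1/2)·R2: [0, 0, -9/4, 9/8, -9/2]
R5 ← R5 − (1/2)·R2: [0, 0, 1/4, -1/8, 1/2]
R6 ← R6 − (1/2)·R2: [0, 0, -11/4, 11/8, -11/2]
R4 ← R4 − (9)·R3: [0, 0, 0, 0, 0]
R5 ← R5 + R3: [0, 0, 0, 0, 0]
R6 ← R6 − (11)·R3: [0, 0, 0, 0, 0]
Echelon form has 3 nonzero rows, so rank(B) = 3.
The rank gives the maximum number of linearly independent columns: 3.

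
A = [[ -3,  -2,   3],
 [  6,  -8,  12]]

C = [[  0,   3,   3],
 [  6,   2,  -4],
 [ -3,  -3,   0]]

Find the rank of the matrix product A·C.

2

First compute AC:
[[-21, -22,  -1],
 [-84, -34,  50]]
Now row reduce the product.
R2 ← R2 − (4)·R1: [0, 54, 54]
2 nonzero rows, so rank(AC) = 2.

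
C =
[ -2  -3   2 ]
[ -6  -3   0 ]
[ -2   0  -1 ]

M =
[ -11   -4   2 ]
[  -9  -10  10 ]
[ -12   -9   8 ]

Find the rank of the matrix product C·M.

First compute CM:
[[ 25,  20, -18],
 [ 93,  54, -42],
 [ 34,  17, -12]]
Now row reduce the product.
R2 ← R2 − (93/25)·R1: [0, -102/5, 624/25]
R3 ← R3 − (34/25)·R1: [0, -51/5, 312/25]
R3 ← R3 − (1/2)·R2: [0, 0, 0]
2 nonzero rows, so rank(CM) = 2.

2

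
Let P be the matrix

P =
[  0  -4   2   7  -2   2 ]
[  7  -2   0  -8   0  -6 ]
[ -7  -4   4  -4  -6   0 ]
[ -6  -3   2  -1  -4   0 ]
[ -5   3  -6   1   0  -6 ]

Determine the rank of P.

5

Row reduce to echelon form.
Swap R1 ↔ R2
R3 ← R3 + R1: [0, -6, 4, -12, -6, -6]
R4 ← R4 + (6/7)·R1: [0, -33/7, 2, -55/7, -4, -36/7]
R5 ← R5 + (5/7)·R1: [0, 11/7, -6, -33/7, 0, -72/7]
R3 ← R3 − (3/2)·R2: [0, 0, 1, -45/2, -3, -9]
R4 ← R4 − (33/28)·R2: [0, 0, -5/14, -451/28, -23/14, -15/2]
R5 ← R5 + (11/28)·R2: [0, 0, -73/14, -55/28, -11/14, -19/2]
R4 ← R4 + (5/14)·R3: [0, 0, 0, -169/7, -19/7, -75/7]
R5 ← R5 + (73/14)·R3: [0, 0, 0, -835/7, -115/7, -395/7]
R5 ← R5 − (835/169)·R4: [0, 0, 0, 0, -510/169, -590/169]
Echelon form has 5 nonzero rows, so rank(P) = 5.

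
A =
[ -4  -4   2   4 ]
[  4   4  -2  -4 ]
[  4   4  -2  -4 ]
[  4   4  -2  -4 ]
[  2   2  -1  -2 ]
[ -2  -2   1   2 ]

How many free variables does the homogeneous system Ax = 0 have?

Row reduce to echelon form.
R2 ← R2 + R1: [0, 0, 0, 0]
R3 ← R3 + R1: [0, 0, 0, 0]
R4 ← R4 + R1: [0, 0, 0, 0]
R5 ← R5 + (1/2)·R1: [0, 0, 0, 0]
R6 ← R6 − (1/2)·R1: [0, 0, 0, 0]
1 nonzero row, so rank(A) = 1.
A has 4 columns; by rank–nullity, nullity = 4 − 1 = 3.

3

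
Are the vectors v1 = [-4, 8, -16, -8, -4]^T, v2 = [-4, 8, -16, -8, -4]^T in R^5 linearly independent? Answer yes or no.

Form the matrix with these vectors as rows and row reduce.
R2 ← R2 − R1: [0, 0, 0, 0, 0]
1 nonzero row, so the 2 vectors span a space of dimension 1.
Since 1 < 2, the vectors are linearly dependent.

no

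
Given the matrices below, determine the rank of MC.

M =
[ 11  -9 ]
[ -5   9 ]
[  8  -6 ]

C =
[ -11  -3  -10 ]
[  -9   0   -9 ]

First compute MC:
[[-40, -33, -29],
 [-26,  15, -31],
 [-34, -24, -26]]
Now row reduce the product.
R2 ← R2 − (13/20)·R1: [0, 729/20, -243/20]
R3 ← R3 − (17/20)·R1: [0, 81/20, -27/20]
R3 ← R3 − (1/9)·R2: [0, 0, 0]
2 nonzero rows, so rank(MC) = 2.

2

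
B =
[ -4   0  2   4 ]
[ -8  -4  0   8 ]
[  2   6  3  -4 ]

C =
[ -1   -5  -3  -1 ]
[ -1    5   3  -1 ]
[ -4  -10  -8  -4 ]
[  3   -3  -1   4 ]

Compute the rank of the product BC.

First compute BC:
[[  8, -12,  -8,  12],
 [ 36,  -4,   4,  44],
 [-32,   2,  -8, -36]]
Now row reduce the product.
R2 ← R2 − (9/2)·R1: [0, 50, 40, -10]
R3 ← R3 + (4)·R1: [0, -46, -40, 12]
R3 ← R3 + (23/25)·R2: [0, 0, -16/5, 14/5]
3 nonzero rows, so rank(BC) = 3.

3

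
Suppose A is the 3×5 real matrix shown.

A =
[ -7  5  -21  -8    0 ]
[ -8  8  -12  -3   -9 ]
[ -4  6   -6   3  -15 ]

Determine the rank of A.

3

Row reduce to echelon form.
R2 ← R2 − (8/7)·R1: [0, 16/7, 12, 43/7, -9]
R3 ← R3 − (4/7)·R1: [0, 22/7, 6, 53/7, -15]
R3 ← R3 − (11/8)·R2: [0, 0, -21/2, -7/8, -21/8]
Echelon form has 3 nonzero rows, so rank(A) = 3.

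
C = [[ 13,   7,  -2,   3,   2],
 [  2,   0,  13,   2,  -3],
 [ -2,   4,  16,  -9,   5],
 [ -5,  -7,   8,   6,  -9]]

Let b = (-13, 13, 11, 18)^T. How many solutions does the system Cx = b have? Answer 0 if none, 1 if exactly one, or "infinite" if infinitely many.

Row reduce the augmented matrix [C | b].
R2 ← R2 − (2/13)·R1: [0, -14/13, 173/13, 20/13, -43/13, 15]
R3 ← R3 + (2/13)·R1: [0, 66/13, 204/13, -111/13, 69/13, 9]
R4 ← R4 + (5/13)·R1: [0, -56/13, 94/13, 93/13, -107/13, 13]
R3 ← R3 + (33/7)·R2: [0, 0, 549/7, -9/7, -72/7, 558/7]
R4 ← R4 − (4)·R2: [0, 0, -46, 1, 5, -47]
R4 ← R4 + (322/549)·R3: [0, 0, 0, 15/61, -63/61, -15/61]
The echelon form has 4 nonzero rows, and every pivot lies in the first 5 columns, so rank(C) = rank([C|b]) = 4.
The system is consistent.
rank = 4 < 5 unknowns, so there are infinitely many solutions.

infinite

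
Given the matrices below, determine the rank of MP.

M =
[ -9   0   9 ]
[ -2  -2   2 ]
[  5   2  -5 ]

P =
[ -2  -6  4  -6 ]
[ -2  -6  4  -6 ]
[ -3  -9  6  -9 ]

1

First compute MP:
[[ -9, -27,  18, -27],
 [  2,   6,  -4,   6],
 [  1,   3,  -2,   3]]
Now row reduce the product.
R2 ← R2 + (2/9)·R1: [0, 0, 0, 0]
R3 ← R3 + (1/9)·R1: [0, 0, 0, 0]
1 nonzero row, so rank(MP) = 1.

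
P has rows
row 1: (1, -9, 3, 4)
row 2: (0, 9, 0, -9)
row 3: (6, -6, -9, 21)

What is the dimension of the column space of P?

Row reduce to echelon form.
R3 ← R3 − (6)·R1: [0, 48, -27, -3]
R3 ← R3 − (16/3)·R2: [0, 0, -27, 45]
Echelon form has 3 nonzero rows, so rank(P) = 3.
The column space has dimension equal to the rank: 3.

3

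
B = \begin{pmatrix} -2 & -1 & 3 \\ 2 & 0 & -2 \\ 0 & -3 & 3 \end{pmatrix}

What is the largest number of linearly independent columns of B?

2

Row reduce to echelon form.
R2 ← R2 + R1: [0, -1, 1]
R3 ← R3 − (3)·R2: [0, 0, 0]
Echelon form has 2 nonzero rows, so rank(B) = 2.
The rank gives the maximum number of linearly independent columns: 2.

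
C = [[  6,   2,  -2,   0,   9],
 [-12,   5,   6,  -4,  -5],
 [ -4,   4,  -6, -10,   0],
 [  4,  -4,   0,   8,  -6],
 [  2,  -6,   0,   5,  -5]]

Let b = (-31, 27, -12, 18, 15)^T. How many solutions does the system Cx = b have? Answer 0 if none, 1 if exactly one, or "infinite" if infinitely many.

1

Row reduce the augmented matrix [C | b].
R2 ← R2 + (2)·R1: [0, 9, 2, -4, 13, -35]
R3 ← R3 + (2/3)·R1: [0, 16/3, -22/3, -10, 6, -98/3]
R4 ← R4 − (2/3)·R1: [0, -16/3, 4/3, 8, -12, 116/3]
R5 ← R5 − (1/3)·R1: [0, -20/3, 2/3, 5, -8, 76/3]
R3 ← R3 − (16/27)·R2: [0, 0, -230/27, -206/27, -46/27, -322/27]
R4 ← R4 + (16/27)·R2: [0, 0, 68/27, 152/27, -116/27, 484/27]
R5 ← R5 + (20/27)·R2: [0, 0, 58/27, 55/27, 44/27, -16/27]
R4 ← R4 + (34/115)·R3: [0, 0, 0, 388/115, -24/5, 72/5]
R5 ← R5 + (29/115)·R3: [0, 0, 0, 13/115, 6/5, -18/5]
R5 ← R5 − (13/388)·R4: [0, 0, 0, 0, 132/97, -396/97]
The echelon form has 5 nonzero rows, and every pivot lies in the first 5 columns, so rank(C) = rank([C|b]) = 5.
The system is consistent.
rank = 5 = number of unknowns, so the solution is unique.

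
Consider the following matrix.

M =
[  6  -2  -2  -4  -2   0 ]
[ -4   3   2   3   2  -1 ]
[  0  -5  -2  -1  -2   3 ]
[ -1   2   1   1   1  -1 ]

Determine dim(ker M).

4

Row reduce to echelon form.
R2 ← R2 + (2/3)·R1: [0, 5/3, 2/3, 1/3, 2/3, -1]
R4 ← R4 + (1/6)·R1: [0, 5/3, 2/3, 1/3, 2/3, -1]
R3 ← R3 + (3)·R2: [0, 0, 0, 0, 0, 0]
R4 ← R4 − R2: [0, 0, 0, 0, 0, 0]
2 nonzero rows, so rank(M) = 2.
M has 6 columns; by rank–nullity, nullity = 6 − 2 = 4.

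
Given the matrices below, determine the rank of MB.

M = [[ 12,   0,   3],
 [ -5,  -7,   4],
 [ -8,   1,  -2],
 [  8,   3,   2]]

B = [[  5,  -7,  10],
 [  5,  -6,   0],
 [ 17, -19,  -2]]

First compute MB:
[[111, -141, 114],
 [  8,   1, -58],
 [-69,  88, -76],
 [ 89, -112,  76]]
Now row reduce the product.
R2 ← R2 − (8/111)·R1: [0, 413/37, -2450/37]
R3 ← R3 + (23/37)·R1: [0, 13/37, -190/37]
R4 ← R4 − (89/111)·R1: [0, 39/37, -570/37]
R3 ← R3 − (13/413)·R2: [0, 0, -180/59]
R4 ← R4 − (39/413)·R2: [0, 0, -540/59]
R4 ← R4 − (3)·R3: [0, 0, 0]
3 nonzero rows, so rank(MB) = 3.

3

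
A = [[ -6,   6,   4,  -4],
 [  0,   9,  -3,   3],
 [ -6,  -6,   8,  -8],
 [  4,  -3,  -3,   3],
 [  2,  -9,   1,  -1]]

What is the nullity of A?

2

Row reduce to echelon form.
R3 ← R3 − R1: [0, -12, 4, -4]
R4 ← R4 + (2/3)·R1: [0, 1, -1/3, 1/3]
R5 ← R5 + (1/3)·R1: [0, -7, 7/3, -7/3]
R3 ← R3 + (4/3)·R2: [0, 0, 0, 0]
R4 ← R4 − (1/9)·R2: [0, 0, 0, 0]
R5 ← R5 + (7/9)·R2: [0, 0, 0, 0]
2 nonzero rows, so rank(A) = 2.
A has 4 columns; by rank–nullity, nullity = 4 − 2 = 2.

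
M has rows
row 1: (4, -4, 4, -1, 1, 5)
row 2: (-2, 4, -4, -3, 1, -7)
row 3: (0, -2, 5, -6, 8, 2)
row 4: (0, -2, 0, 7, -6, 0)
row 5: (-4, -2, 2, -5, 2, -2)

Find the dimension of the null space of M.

Row reduce to echelon form.
R2 ← R2 + (1/2)·R1: [0, 2, -2, -7/2, 3/2, -9/2]
R5 ← R5 + R1: [0, -6, 6, -6, 3, 3]
R3 ← R3 + R2: [0, 0, 3, -19/2, 19/2, -5/2]
R4 ← R4 + R2: [0, 0, -2, 7/2, -9/2, -9/2]
R5 ← R5 + (3)·R2: [0, 0, 0, -33/2, 15/2, -21/2]
R4 ← R4 + (2/3)·R3: [0, 0, 0, -17/6, 11/6, -37/6]
R5 ← R5 − (99/17)·R4: [0, 0, 0, 0, -54/17, 432/17]
5 nonzero rows, so rank(M) = 5.
M has 6 columns; by rank–nullity, nullity = 6 − 5 = 1.

1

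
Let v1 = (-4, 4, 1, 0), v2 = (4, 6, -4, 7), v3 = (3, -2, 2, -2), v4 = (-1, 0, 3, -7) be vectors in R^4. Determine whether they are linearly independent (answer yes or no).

Form the matrix with these vectors as rows and row reduce.
R2 ← R2 + R1: [0, 10, -3, 7]
R3 ← R3 + (3/4)·R1: [0, 1, 11/4, -2]
R4 ← R4 − (1/4)·R1: [0, -1, 11/4, -7]
R3 ← R3 − (1/10)·R2: [0, 0, 61/20, -27/10]
R4 ← R4 + (1/10)·R2: [0, 0, 49/20, -63/10]
R4 ← R4 − (49/61)·R3: [0, 0, 0, -252/61]
4 nonzero rows, so the 4 vectors span a space of dimension 4.
Since 4 = 4, the vectors are linearly independent.

yes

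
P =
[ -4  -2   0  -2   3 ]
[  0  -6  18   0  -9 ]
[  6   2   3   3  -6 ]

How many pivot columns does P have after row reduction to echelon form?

Row reduce to echelon form.
R3 ← R3 + (3/2)·R1: [0, -1, 3, 0, -3/2]
R3 ← R3 − (1/6)·R2: [0, 0, 0, 0, 0]
Echelon form has 2 nonzero rows, so rank(P) = 2.
Each nonzero row contributes one pivot column: 2 pivot columns.

2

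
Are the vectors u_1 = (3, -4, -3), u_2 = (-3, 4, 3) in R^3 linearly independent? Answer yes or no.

no

Form the matrix with these vectors as rows and row reduce.
R2 ← R2 + R1: [0, 0, 0]
1 nonzero row, so the 2 vectors span a space of dimension 1.
Since 1 < 2, the vectors are linearly dependent.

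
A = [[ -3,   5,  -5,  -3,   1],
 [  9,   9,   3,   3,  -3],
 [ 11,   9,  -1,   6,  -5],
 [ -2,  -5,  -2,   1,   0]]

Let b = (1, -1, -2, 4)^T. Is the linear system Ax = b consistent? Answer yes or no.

Row reduce the augmented matrix [A | b].
R2 ← R2 + (3)·R1: [0, 24, -12, -6, 0, 2]
R3 ← R3 + (11/3)·R1: [0, 82/3, -58/3, -5, -4/3, 5/3]
R4 ← R4 − (2/3)·R1: [0, -25/3, 4/3, 3, -2/3, 10/3]
R3 ← R3 − (41/36)·R2: [0, 0, -17/3, 11/6, -4/3, -11/18]
R4 ← R4 + (25/72)·R2: [0, 0, -17/6, 11/12, -2/3, 145/36]
R4 ← R4 − (1/2)·R3: [0, 0, 0, 0, 0, 13/3]
The echelon form has 4 nonzero rows; the last pivot sits in the augmented column, so rank(A) = 3 but rank([A|b]) = 4.
Since the ranks differ, the system is inconsistent.

no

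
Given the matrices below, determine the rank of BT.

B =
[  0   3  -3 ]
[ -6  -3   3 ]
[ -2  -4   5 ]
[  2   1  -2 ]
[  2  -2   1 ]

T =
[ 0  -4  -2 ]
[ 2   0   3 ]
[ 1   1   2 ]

2

First compute BT:
[[  3,  -3,   3],
 [ -3,  27,   9],
 [ -3,  13,   2],
 [  0, -10,  -5],
 [ -3,  -7,  -8]]
Now row reduce the product.
R2 ← R2 + R1: [0, 24, 12]
R3 ← R3 + R1: [0, 10, 5]
R5 ← R5 + R1: [0, -10, -5]
R3 ← R3 − (5/12)·R2: [0, 0, 0]
R4 ← R4 + (5/12)·R2: [0, 0, 0]
R5 ← R5 + (5/12)·R2: [0, 0, 0]
2 nonzero rows, so rank(BT) = 2.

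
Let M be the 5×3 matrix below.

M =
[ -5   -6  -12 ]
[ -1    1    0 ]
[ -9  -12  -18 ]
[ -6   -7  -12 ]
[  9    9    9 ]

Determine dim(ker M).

Row reduce to echelon form.
R2 ← R2 − (1/5)·R1: [0, 11/5, 12/5]
R3 ← R3 − (9/5)·R1: [0, -6/5, 18/5]
R4 ← R4 − (6/5)·R1: [0, 1/5, 12/5]
R5 ← R5 + (9/5)·R1: [0, -9/5, -63/5]
R3 ← R3 + (6/11)·R2: [0, 0, 54/11]
R4 ← R4 − (1/11)·R2: [0, 0, 24/11]
R5 ← R5 + (9/11)·R2: [0, 0, -117/11]
R4 ← R4 − (4/9)·R3: [0, 0, 0]
R5 ← R5 + (13/6)·R3: [0, 0, 0]
3 nonzero rows, so rank(M) = 3.
M has 3 columns; by rank–nullity, nullity = 3 − 3 = 0.

0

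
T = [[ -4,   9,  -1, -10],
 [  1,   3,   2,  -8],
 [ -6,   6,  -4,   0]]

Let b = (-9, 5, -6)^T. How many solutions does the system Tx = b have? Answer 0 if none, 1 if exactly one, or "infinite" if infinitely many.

Row reduce the augmented matrix [T | b].
R2 ← R2 + (1/4)·R1: [0, 21/4, 7/4, -21/2, 11/4]
R3 ← R3 − (3/2)·R1: [0, -15/2, -5/2, 15, 15/2]
R3 ← R3 + (10/7)·R2: [0, 0, 0, 0, 80/7]
The echelon form has 3 nonzero rows; the last pivot sits in the augmented column, so rank(T) = 2 but rank([T|b]) = 3.
Since the ranks differ, the system is inconsistent.
It has no solutions.

0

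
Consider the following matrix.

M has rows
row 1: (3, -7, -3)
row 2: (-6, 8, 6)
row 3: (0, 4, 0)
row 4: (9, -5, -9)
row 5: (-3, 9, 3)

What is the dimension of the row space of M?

Row reduce to echelon form.
R2 ← R2 + (2)·R1: [0, -6, 0]
R4 ← R4 − (3)·R1: [0, 16, 0]
R5 ← R5 + R1: [0, 2, 0]
R3 ← R3 + (2/3)·R2: [0, 0, 0]
R4 ← R4 + (8/3)·R2: [0, 0, 0]
R5 ← R5 + (1/3)·R2: [0, 0, 0]
Echelon form has 2 nonzero rows, so rank(M) = 2.
The row space has dimension equal to the rank: 2.

2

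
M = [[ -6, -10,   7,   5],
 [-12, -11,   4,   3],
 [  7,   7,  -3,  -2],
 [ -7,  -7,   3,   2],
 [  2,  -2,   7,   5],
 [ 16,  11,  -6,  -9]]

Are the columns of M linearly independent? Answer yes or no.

Row reduce M to echelon form.
R2 ← R2 − (2)·R1: [0, 9, -10, -7]
R3 ← R3 + (7/6)·R1: [0, -14/3, 31/6, 23/6]
R4 ← R4 − (7/6)·R1: [0, 14/3, -31/6, -23/6]
R5 ← R5 + (1/3)·R1: [0, -16/3, 28/3, 20/3]
R6 ← R6 + (8/3)·R1: [0, -47/3, 38/3, 13/3]
R3 ← R3 + (14/27)·R2: [0, 0, -1/54, 11/54]
R4 ← R4 − (14/27)·R2: [0, 0, 1/54, -11/54]
R5 ← R5 + (16/27)·R2: [0, 0, 92/27, 68/27]
R6 ← R6 + (47/27)·R2: [0, 0, -128/27, -212/27]
R4 ← R4 + R3: [0, 0, 0, 0]
R5 ← R5 + (184)·R3: [0, 0, 0, 40]
R6 ← R6 − (256)·R3: [0, 0, 0, -60]
Swap R4 ↔ R5
R6 ← R6 + (3/2)·R4: [0, 0, 0, 0]
4 pivots among 4 columns.
Every column is a pivot column, so the columns are linearly independent.

yes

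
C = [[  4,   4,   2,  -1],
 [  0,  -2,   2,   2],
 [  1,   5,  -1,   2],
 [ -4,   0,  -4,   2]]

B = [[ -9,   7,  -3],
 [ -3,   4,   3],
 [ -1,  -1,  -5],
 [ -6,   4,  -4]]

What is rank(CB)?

3

First compute CB:
[[-44,  38,  -6],
 [ -8,  -2, -24],
 [-35,  36,   9],
 [ 28, -16,  24]]
Now row reduce the product.
R2 ← R2 − (2/11)·R1: [0, -98/11, -252/11]
R3 ← R3 − (35/44)·R1: [0, 127/22, 303/22]
R4 ← R4 + (7/11)·R1: [0, 90/11, 222/11]
R3 ← R3 + (127/196)·R2: [0, 0, -15/14]
R4 ← R4 + (45/49)·R2: [0, 0, -6/7]
R4 ← R4 − (4/5)·R3: [0, 0, 0]
3 nonzero rows, so rank(CB) = 3.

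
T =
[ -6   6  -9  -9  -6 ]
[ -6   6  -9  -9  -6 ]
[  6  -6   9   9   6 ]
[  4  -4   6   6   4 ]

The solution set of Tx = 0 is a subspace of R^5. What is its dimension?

Row reduce to echelon form.
R2 ← R2 − R1: [0, 0, 0, 0, 0]
R3 ← R3 + R1: [0, 0, 0, 0, 0]
R4 ← R4 + (2/3)·R1: [0, 0, 0, 0, 0]
1 nonzero row, so rank(T) = 1.
T has 5 columns; by rank–nullity, nullity = 5 − 1 = 4.

4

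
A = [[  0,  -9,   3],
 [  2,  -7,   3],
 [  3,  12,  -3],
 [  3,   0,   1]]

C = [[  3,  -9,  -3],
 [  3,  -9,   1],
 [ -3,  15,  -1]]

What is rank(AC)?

First compute AC:
[[-36, 126, -12],
 [-24,  90, -16],
 [ 54, -180,   6],
 [  6, -12, -10]]
Now row reduce the product.
R2 ← R2 − (2/3)·R1: [0, 6, -8]
R3 ← R3 + (3/2)·R1: [0, 9, -12]
R4 ← R4 + (1/6)·R1: [0, 9, -12]
R3 ← R3 − (3/2)·R2: [0, 0, 0]
R4 ← R4 − (3/2)·R2: [0, 0, 0]
2 nonzero rows, so rank(AC) = 2.

2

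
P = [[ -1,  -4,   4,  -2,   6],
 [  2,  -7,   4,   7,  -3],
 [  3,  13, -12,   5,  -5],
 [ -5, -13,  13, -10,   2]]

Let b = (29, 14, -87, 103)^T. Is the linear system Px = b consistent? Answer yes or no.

Row reduce the augmented matrix [P | b].
R2 ← R2 + (2)·R1: [0, -15, 12, 3, 9, 72]
R3 ← R3 + (3)·R1: [0, 1, 0, -1, 13, 0]
R4 ← R4 − (5)·R1: [0, 7, -7, 0, -28, -42]
R3 ← R3 + (1/15)·R2: [0, 0, 4/5, -4/5, 68/5, 24/5]
R4 ← R4 + (7/15)·R2: [0, 0, -7/5, 7/5, -119/5, -42/5]
R4 ← R4 + (7/4)·R3: [0, 0, 0, 0, 0, 0]
The echelon form has 3 nonzero rows, and every pivot lies in the first 5 columns, so rank(P) = rank([P|b]) = 3.
The system is consistent.

yes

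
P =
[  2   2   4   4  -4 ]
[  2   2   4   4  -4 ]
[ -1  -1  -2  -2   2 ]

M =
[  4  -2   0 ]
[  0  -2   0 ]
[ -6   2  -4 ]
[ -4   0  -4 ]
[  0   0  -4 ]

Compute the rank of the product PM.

First compute PM:
[[-32,   0, -16],
 [-32,   0, -16],
 [ 16,   0,   8]]
Now row reduce the product.
R2 ← R2 − R1: [0, 0, 0]
R3 ← R3 + (1/2)·R1: [0, 0, 0]
1 nonzero row, so rank(PM) = 1.

1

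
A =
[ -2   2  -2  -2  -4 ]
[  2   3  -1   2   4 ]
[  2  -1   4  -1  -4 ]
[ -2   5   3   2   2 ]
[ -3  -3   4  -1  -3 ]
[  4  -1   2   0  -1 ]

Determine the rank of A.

4

Row reduce to echelon form.
R2 ← R2 + R1: [0, 5, -3, 0, 0]
R3 ← R3 + R1: [0, 1, 2, -3, -8]
R4 ← R4 − R1: [0, 3, 5, 4, 6]
R5 ← R5 − (3/2)·R1: [0, -6, 7, 2, 3]
R6 ← R6 + (2)·R1: [0, 3, -2, -4, -9]
R3 ← R3 − (1/5)·R2: [0, 0, 13/5, -3, -8]
R4 ← R4 − (3/5)·R2: [0, 0, 34/5, 4, 6]
R5 ← R5 + (6/5)·R2: [0, 0, 17/5, 2, 3]
R6 ← R6 − (3/5)·R2: [0, 0, -1/5, -4, -9]
R4 ← R4 − (34/13)·R3: [0, 0, 0, 154/13, 350/13]
R5 ← R5 − (17/13)·R3: [0, 0, 0, 77/13, 175/13]
R6 ← R6 + (1/13)·R3: [0, 0, 0, -55/13, -125/13]
R5 ← R5 − (1/2)·R4: [0, 0, 0, 0, 0]
R6 ← R6 + (5/14)·R4: [0, 0, 0, 0, 0]
Echelon form has 4 nonzero rows, so rank(A) = 4.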